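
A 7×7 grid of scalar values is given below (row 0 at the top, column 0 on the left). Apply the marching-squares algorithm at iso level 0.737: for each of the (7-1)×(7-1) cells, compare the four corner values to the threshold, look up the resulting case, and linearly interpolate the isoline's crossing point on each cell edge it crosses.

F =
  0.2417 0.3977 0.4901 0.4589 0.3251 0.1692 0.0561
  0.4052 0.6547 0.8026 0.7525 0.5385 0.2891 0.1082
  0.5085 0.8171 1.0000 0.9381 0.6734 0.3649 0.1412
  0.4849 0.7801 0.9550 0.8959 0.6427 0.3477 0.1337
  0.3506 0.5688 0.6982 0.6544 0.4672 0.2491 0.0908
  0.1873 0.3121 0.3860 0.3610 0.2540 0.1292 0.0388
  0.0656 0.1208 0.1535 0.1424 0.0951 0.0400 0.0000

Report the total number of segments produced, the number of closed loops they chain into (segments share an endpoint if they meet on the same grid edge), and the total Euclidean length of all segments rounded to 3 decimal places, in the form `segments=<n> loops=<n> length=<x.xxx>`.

segments=12 loops=1 length=9.499

cell (0,1): code 0100 → (0.790,2.000)–(1.000,1.556)
cell (0,2): code 1100 → (0.947,3.000)–(0.790,2.000)
cell (0,3): code 1000 → (1.000,3.072)–(0.947,3.000)
cell (1,0): code 0100 → (1.507,1.000)–(2.000,0.740)
cell (1,1): code 1110 → (1.000,1.556)–(1.507,1.000)
cell (1,3): code 1001 → (2.000,3.760)–(1.000,3.072)
cell (2,0): code 0110 → (2.000,0.740)–(3.000,0.854)
cell (2,3): code 1001 → (3.000,3.628)–(2.000,3.760)
cell (3,0): code 0010 → (3.000,0.854)–(3.204,1.000)
cell (3,1): code 0011 → (3.204,1.000)–(3.849,2.000)
cell (3,2): code 0011 → (3.849,2.000)–(3.658,3.000)
cell (3,3): code 0001 → (3.658,3.000)–(3.000,3.628)
total: 12 segments, chained into 1 closed loop(s), length Σ = 9.499247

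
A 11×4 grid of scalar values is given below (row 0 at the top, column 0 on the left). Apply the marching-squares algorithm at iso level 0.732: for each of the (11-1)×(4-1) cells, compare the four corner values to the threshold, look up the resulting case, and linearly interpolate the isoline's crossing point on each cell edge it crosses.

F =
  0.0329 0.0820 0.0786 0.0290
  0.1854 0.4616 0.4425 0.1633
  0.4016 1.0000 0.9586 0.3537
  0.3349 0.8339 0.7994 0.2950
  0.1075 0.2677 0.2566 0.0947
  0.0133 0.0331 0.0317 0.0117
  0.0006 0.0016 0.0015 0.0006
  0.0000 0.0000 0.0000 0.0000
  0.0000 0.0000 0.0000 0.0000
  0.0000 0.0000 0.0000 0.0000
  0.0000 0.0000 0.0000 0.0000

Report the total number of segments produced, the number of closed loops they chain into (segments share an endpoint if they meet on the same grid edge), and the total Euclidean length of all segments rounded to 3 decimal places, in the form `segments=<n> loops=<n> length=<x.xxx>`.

cell (1,0): code 0100 → (1.502,1.000)–(2.000,0.552)
cell (1,1): code 1100 → (1.561,2.000)–(1.502,1.000)
cell (1,2): code 1000 → (2.000,2.375)–(1.561,2.000)
cell (2,0): code 0110 → (2.000,0.552)–(3.000,0.796)
cell (2,2): code 1001 → (3.000,2.134)–(2.000,2.375)
cell (3,0): code 0010 → (3.000,0.796)–(3.180,1.000)
cell (3,1): code 0011 → (3.180,1.000)–(3.124,2.000)
cell (3,2): code 0001 → (3.124,2.000)–(3.000,2.134)
total: 8 segments, chained into 1 closed loop(s), length Σ = 5.762514

segments=8 loops=1 length=5.763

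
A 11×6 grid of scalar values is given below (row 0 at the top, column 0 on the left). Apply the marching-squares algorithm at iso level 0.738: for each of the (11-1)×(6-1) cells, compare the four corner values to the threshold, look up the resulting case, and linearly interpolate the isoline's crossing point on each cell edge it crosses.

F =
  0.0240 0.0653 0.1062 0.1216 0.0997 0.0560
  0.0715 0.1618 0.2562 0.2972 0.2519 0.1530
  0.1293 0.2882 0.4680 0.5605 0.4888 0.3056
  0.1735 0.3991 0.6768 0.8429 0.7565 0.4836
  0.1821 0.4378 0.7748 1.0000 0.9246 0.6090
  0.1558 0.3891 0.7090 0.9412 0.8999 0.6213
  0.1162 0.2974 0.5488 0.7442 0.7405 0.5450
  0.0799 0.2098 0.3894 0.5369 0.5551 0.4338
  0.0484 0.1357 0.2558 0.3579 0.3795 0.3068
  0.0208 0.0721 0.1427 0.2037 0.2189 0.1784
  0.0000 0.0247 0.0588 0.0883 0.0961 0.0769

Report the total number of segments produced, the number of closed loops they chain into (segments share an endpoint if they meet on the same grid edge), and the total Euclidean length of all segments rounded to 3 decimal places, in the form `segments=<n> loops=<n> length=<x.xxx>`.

segments=14 loops=1 length=9.668

cell (2,2): code 0100 → (2.629,3.000)–(3.000,2.368)
cell (2,3): code 1100 → (2.931,4.000)–(2.629,3.000)
cell (2,4): code 1000 → (3.000,4.068)–(2.931,4.000)
cell (3,1): code 0100 → (3.624,2.000)–(4.000,1.891)
cell (3,2): code 1110 → (3.000,2.368)–(3.624,2.000)
cell (3,4): code 1001 → (4.000,4.591)–(3.000,4.068)
cell (4,1): code 0010 → (4.000,1.891)–(4.559,2.000)
cell (4,2): code 0111 → (4.559,2.000)–(5.000,2.125)
cell (4,4): code 1001 → (5.000,4.581)–(4.000,4.591)
cell (5,2): code 0110 → (5.000,2.125)–(6.000,2.968)
cell (5,4): code 1001 → (6.000,4.013)–(5.000,4.581)
cell (6,2): code 0010 → (6.000,2.968)–(6.030,3.000)
cell (6,3): code 0011 → (6.030,3.000)–(6.013,4.000)
cell (6,4): code 0001 → (6.013,4.000)–(6.000,4.013)
total: 14 segments, chained into 1 closed loop(s), length Σ = 9.667743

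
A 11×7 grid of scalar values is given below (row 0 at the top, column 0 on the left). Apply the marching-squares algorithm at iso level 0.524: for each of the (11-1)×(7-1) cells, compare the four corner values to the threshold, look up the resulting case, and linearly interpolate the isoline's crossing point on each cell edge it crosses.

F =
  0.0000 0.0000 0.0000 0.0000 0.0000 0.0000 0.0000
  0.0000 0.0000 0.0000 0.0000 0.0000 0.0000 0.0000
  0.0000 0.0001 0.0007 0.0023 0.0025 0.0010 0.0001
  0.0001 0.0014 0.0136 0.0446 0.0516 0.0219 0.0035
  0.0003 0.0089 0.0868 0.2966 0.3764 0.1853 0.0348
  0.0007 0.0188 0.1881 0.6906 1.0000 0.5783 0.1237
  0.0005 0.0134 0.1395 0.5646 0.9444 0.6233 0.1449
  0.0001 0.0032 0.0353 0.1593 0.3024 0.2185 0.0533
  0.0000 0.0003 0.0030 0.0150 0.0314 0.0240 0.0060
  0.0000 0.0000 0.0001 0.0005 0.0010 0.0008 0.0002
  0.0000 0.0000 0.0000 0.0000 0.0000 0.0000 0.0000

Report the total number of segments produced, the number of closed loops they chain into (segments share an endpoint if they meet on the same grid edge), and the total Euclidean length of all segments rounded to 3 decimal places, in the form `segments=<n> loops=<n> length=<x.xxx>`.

cell (4,2): code 0100 → (4.577,3.000)–(5.000,2.668)
cell (4,3): code 1100 → (4.237,4.000)–(4.577,3.000)
cell (4,4): code 1100 → (4.862,5.000)–(4.237,4.000)
cell (4,5): code 1000 → (5.000,5.119)–(4.862,5.000)
cell (5,2): code 0110 → (5.000,2.668)–(6.000,2.904)
cell (5,5): code 1001 → (6.000,5.208)–(5.000,5.119)
cell (6,2): code 0010 → (6.000,2.904)–(6.100,3.000)
cell (6,3): code 0011 → (6.100,3.000)–(6.655,4.000)
cell (6,4): code 0011 → (6.655,4.000)–(6.245,5.000)
cell (6,5): code 0001 → (6.245,5.000)–(6.000,5.208)
total: 10 segments, chained into 1 closed loop(s), length Σ = 7.670884

segments=10 loops=1 length=7.671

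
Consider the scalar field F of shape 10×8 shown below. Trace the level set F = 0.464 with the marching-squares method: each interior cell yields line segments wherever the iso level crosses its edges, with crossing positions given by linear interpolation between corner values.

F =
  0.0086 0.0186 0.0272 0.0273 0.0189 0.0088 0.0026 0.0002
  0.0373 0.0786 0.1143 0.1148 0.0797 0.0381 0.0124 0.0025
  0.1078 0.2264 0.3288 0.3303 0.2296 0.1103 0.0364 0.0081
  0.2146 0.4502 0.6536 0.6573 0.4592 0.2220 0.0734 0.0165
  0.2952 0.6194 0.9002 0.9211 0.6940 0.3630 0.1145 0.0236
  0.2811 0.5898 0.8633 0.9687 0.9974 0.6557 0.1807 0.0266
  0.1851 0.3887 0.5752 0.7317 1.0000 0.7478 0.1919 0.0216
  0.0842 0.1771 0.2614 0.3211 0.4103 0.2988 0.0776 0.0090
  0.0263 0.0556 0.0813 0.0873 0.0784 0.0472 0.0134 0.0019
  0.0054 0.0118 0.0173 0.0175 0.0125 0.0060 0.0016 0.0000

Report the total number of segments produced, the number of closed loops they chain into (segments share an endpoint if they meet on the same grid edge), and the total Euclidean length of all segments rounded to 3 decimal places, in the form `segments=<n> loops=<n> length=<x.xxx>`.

segments=18 loops=1 length=14.771

cell (2,1): code 0100 → (2.416,2.000)–(3.000,1.068)
cell (2,2): code 1100 → (2.409,3.000)–(2.416,2.000)
cell (2,3): code 1000 → (3.000,3.976)–(2.409,3.000)
cell (3,0): code 0100 → (3.082,1.000)–(4.000,0.521)
cell (3,1): code 1110 → (3.000,1.068)–(3.082,1.000)
cell (3,3): code 1101 → (3.020,4.000)–(3.000,3.976)
cell (3,4): code 1000 → (4.000,4.695)–(3.020,4.000)
cell (4,0): code 0110 → (4.000,0.521)–(5.000,0.592)
cell (4,4): code 1101 → (4.345,5.000)–(4.000,4.695)
cell (4,5): code 1000 → (5.000,5.404)–(4.345,5.000)
cell (5,0): code 0010 → (5.000,0.592)–(5.626,1.000)
cell (5,1): code 0111 → (5.626,1.000)–(6.000,1.404)
cell (5,5): code 1001 → (6.000,5.511)–(5.000,5.404)
cell (6,1): code 0010 → (6.000,1.404)–(6.354,2.000)
cell (6,2): code 0011 → (6.354,2.000)–(6.652,3.000)
cell (6,3): code 0011 → (6.652,3.000)–(6.909,4.000)
cell (6,4): code 0011 → (6.909,4.000)–(6.632,5.000)
cell (6,5): code 0001 → (6.632,5.000)–(6.000,5.511)
total: 18 segments, chained into 1 closed loop(s), length Σ = 14.770510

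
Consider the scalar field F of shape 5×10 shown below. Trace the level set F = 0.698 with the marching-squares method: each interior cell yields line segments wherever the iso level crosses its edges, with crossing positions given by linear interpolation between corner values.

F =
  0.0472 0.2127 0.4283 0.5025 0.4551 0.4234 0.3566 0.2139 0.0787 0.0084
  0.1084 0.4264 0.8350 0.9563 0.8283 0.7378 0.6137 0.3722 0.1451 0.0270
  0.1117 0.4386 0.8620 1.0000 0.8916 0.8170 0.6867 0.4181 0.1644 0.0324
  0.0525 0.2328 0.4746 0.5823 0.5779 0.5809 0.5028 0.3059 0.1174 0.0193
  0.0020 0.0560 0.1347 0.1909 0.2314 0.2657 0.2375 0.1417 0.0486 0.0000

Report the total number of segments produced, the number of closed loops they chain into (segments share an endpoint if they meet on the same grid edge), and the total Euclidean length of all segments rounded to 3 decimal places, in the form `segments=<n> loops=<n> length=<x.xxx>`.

cell (0,1): code 0100 → (0.663,2.000)–(1.000,1.665)
cell (0,2): code 1100 → (0.431,3.000)–(0.663,2.000)
cell (0,3): code 1100 → (0.651,4.000)–(0.431,3.000)
cell (0,4): code 1100 → (0.873,5.000)–(0.651,4.000)
cell (0,5): code 1000 → (1.000,5.321)–(0.873,5.000)
cell (1,1): code 0110 → (1.000,1.665)–(2.000,1.613)
cell (1,5): code 1001 → (2.000,5.913)–(1.000,5.321)
cell (2,1): code 0010 → (2.000,1.613)–(2.423,2.000)
cell (2,2): code 0011 → (2.423,2.000)–(2.723,3.000)
cell (2,3): code 0011 → (2.723,3.000)–(2.617,4.000)
cell (2,4): code 0011 → (2.617,4.000)–(2.504,5.000)
cell (2,5): code 0001 → (2.504,5.000)–(2.000,5.913)
total: 12 segments, chained into 1 closed loop(s), length Σ = 10.731663

segments=12 loops=1 length=10.732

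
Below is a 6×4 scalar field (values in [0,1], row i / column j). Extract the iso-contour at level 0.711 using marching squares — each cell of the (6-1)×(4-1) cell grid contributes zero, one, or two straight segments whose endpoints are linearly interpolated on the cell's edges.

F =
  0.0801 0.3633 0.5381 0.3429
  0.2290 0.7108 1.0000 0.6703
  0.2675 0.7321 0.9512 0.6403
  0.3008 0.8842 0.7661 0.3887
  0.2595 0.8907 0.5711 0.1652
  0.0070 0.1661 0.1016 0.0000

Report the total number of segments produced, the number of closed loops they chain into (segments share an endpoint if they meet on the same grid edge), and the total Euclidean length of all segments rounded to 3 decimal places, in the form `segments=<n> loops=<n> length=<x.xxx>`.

cell (0,1): code 0100 → (0.374,2.000)–(1.000,1.001)
cell (0,2): code 1000 → (1.000,2.877)–(0.374,2.000)
cell (1,0): code 0100 → (1.009,1.000)–(2.000,0.955)
cell (1,1): code 1110 → (1.000,1.001)–(1.009,1.000)
cell (1,2): code 1001 → (2.000,2.773)–(1.000,2.877)
cell (2,0): code 0110 → (2.000,0.955)–(3.000,0.703)
cell (2,2): code 1001 → (3.000,2.146)–(2.000,2.773)
cell (3,0): code 0110 → (3.000,0.703)–(4.000,0.715)
cell (3,1): code 1011 → (4.000,1.562)–(3.283,2.000)
cell (3,2): code 0001 → (3.283,2.000)–(3.000,2.146)
cell (4,0): code 0010 → (4.000,0.715)–(4.248,1.000)
cell (4,1): code 0001 → (4.248,1.000)–(4.000,1.562)
total: 12 segments, chained into 1 closed loop(s), length Σ = 9.624305

segments=12 loops=1 length=9.624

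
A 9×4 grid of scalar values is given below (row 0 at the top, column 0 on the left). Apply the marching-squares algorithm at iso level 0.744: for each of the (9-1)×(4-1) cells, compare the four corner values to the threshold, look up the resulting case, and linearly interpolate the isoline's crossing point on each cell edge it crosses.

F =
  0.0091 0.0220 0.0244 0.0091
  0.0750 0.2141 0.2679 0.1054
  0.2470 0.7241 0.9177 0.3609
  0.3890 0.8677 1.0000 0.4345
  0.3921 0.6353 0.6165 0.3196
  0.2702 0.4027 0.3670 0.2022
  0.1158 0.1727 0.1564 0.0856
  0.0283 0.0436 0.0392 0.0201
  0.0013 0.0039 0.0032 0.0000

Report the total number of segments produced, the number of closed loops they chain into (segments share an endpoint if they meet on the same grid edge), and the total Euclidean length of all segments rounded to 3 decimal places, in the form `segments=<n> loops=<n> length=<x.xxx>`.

segments=8 loops=1 length=5.836

cell (1,1): code 0100 → (1.733,2.000)–(2.000,1.103)
cell (1,2): code 1000 → (2.000,2.312)–(1.733,2.000)
cell (2,0): code 0100 → (2.139,1.000)–(3.000,0.742)
cell (2,1): code 1110 → (2.000,1.103)–(2.139,1.000)
cell (2,2): code 1001 → (3.000,2.453)–(2.000,2.312)
cell (3,0): code 0010 → (3.000,0.742)–(3.532,1.000)
cell (3,1): code 0011 → (3.532,1.000)–(3.668,2.000)
cell (3,2): code 0001 → (3.668,2.000)–(3.000,2.453)
total: 8 segments, chained into 1 closed loop(s), length Σ = 5.836097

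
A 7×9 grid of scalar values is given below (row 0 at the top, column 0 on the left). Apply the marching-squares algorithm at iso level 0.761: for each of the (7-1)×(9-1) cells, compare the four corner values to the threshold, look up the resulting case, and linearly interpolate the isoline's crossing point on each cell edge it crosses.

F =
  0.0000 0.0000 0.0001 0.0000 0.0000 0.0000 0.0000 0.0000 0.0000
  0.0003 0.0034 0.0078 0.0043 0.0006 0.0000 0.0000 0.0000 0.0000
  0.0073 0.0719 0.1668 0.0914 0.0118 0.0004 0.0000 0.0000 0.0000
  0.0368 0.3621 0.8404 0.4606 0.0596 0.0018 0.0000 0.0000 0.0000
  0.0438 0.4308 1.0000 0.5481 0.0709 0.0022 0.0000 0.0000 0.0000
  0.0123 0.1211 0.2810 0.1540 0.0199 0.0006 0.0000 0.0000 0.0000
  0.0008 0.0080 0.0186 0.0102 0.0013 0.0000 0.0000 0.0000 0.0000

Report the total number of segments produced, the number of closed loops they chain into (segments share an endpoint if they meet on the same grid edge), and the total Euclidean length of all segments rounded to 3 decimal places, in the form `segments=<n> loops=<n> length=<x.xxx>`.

segments=6 loops=1 length=3.685

cell (2,1): code 0100 → (2.882,2.000)–(3.000,1.834)
cell (2,2): code 1000 → (3.000,2.209)–(2.882,2.000)
cell (3,1): code 0110 → (3.000,1.834)–(4.000,1.580)
cell (3,2): code 1001 → (4.000,2.529)–(3.000,2.209)
cell (4,1): code 0010 → (4.000,1.580)–(4.332,2.000)
cell (4,2): code 0001 → (4.332,2.000)–(4.000,2.529)
total: 6 segments, chained into 1 closed loop(s), length Σ = 3.685420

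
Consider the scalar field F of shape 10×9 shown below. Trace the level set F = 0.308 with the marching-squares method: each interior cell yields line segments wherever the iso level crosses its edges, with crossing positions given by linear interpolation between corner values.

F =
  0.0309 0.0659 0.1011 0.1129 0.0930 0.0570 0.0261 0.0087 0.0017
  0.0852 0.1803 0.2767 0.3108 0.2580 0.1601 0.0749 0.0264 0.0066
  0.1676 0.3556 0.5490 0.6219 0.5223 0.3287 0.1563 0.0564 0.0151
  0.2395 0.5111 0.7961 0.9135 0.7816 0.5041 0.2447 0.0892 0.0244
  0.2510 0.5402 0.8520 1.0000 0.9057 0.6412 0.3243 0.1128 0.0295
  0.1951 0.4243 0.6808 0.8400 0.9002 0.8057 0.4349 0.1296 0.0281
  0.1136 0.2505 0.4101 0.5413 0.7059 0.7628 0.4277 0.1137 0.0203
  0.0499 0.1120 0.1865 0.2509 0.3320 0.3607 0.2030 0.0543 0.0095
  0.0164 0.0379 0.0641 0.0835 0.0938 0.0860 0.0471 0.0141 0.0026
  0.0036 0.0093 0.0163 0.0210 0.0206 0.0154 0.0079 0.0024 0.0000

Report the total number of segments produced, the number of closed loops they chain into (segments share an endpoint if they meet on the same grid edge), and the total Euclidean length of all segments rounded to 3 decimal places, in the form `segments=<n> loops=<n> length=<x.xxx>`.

segments=26 loops=1 length=19.486

cell (0,2): code 0100 → (0.986,3.000)–(1.000,2.918)
cell (0,3): code 1000 → (1.000,3.053)–(0.986,3.000)
cell (1,0): code 0100 → (1.728,1.000)–(2.000,0.747)
cell (1,1): code 1100 → (1.115,2.000)–(1.728,1.000)
cell (1,2): code 1110 → (1.000,2.918)–(1.115,2.000)
cell (1,3): code 1101 → (1.189,4.000)–(1.000,3.053)
cell (1,4): code 1100 → (1.877,5.000)–(1.189,4.000)
cell (1,5): code 1000 → (2.000,5.120)–(1.877,5.000)
cell (2,0): code 0110 → (2.000,0.747)–(3.000,0.252)
cell (2,5): code 1001 → (3.000,5.756)–(2.000,5.120)
cell (3,0): code 0110 → (3.000,0.252)–(4.000,0.197)
cell (3,5): code 1101 → (3.795,6.000)–(3.000,5.756)
cell (3,6): code 1000 → (4.000,6.077)–(3.795,6.000)
cell (4,0): code 0110 → (4.000,0.197)–(5.000,0.493)
cell (4,6): code 1001 → (5.000,6.416)–(4.000,6.077)
cell (5,0): code 0010 → (5.000,0.493)–(5.669,1.000)
cell (5,1): code 0111 → (5.669,1.000)–(6.000,1.360)
cell (5,6): code 1001 → (6.000,6.381)–(5.000,6.416)
cell (6,1): code 0010 → (6.000,1.360)–(6.457,2.000)
cell (6,2): code 0011 → (6.457,2.000)–(6.803,3.000)
cell (6,3): code 0111 → (6.803,3.000)–(7.000,3.704)
cell (6,5): code 1011 → (7.000,5.334)–(6.533,6.000)
cell (6,6): code 0001 → (6.533,6.000)–(6.000,6.381)
cell (7,3): code 0010 → (7.000,3.704)–(7.101,4.000)
cell (7,4): code 0011 → (7.101,4.000)–(7.192,5.000)
cell (7,5): code 0001 → (7.192,5.000)–(7.000,5.334)
total: 26 segments, chained into 1 closed loop(s), length Σ = 19.485811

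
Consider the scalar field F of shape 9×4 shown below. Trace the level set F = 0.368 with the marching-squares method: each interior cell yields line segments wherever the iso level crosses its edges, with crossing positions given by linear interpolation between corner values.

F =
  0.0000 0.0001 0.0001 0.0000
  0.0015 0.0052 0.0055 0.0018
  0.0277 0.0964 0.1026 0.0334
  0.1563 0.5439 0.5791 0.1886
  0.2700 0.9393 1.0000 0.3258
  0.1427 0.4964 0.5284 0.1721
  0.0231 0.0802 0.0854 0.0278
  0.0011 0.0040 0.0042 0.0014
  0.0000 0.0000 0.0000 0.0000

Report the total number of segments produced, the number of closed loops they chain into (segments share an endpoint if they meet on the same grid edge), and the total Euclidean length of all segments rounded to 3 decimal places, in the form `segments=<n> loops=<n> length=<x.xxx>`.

segments=10 loops=1 length=8.735

cell (2,0): code 0100 → (2.607,1.000)–(3.000,0.546)
cell (2,1): code 1100 → (2.557,2.000)–(2.607,1.000)
cell (2,2): code 1000 → (3.000,2.541)–(2.557,2.000)
cell (3,0): code 0110 → (3.000,0.546)–(4.000,0.146)
cell (3,2): code 1001 → (4.000,2.937)–(3.000,2.541)
cell (4,0): code 0110 → (4.000,0.146)–(5.000,0.637)
cell (4,2): code 1001 → (5.000,2.450)–(4.000,2.937)
cell (5,0): code 0010 → (5.000,0.637)–(5.309,1.000)
cell (5,1): code 0011 → (5.309,1.000)–(5.362,2.000)
cell (5,2): code 0001 → (5.362,2.000)–(5.000,2.450)
total: 10 segments, chained into 1 closed loop(s), length Σ = 8.735140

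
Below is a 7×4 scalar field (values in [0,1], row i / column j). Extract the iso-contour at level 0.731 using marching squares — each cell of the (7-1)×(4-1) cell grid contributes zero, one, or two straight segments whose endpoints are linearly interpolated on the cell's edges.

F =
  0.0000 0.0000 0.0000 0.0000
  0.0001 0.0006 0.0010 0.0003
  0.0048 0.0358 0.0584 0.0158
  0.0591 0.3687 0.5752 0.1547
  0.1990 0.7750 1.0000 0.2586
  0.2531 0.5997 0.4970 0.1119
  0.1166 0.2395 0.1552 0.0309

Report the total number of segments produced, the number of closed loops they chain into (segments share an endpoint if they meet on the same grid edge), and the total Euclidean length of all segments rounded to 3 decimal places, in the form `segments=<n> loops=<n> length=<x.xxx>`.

segments=6 loops=1 length=3.940

cell (3,0): code 0100 → (3.892,1.000)–(4.000,0.924)
cell (3,1): code 1100 → (3.367,2.000)–(3.892,1.000)
cell (3,2): code 1000 → (4.000,2.363)–(3.367,2.000)
cell (4,0): code 0010 → (4.000,0.924)–(4.251,1.000)
cell (4,1): code 0011 → (4.251,1.000)–(4.535,2.000)
cell (4,2): code 0001 → (4.535,2.000)–(4.000,2.363)
total: 6 segments, chained into 1 closed loop(s), length Σ = 3.939863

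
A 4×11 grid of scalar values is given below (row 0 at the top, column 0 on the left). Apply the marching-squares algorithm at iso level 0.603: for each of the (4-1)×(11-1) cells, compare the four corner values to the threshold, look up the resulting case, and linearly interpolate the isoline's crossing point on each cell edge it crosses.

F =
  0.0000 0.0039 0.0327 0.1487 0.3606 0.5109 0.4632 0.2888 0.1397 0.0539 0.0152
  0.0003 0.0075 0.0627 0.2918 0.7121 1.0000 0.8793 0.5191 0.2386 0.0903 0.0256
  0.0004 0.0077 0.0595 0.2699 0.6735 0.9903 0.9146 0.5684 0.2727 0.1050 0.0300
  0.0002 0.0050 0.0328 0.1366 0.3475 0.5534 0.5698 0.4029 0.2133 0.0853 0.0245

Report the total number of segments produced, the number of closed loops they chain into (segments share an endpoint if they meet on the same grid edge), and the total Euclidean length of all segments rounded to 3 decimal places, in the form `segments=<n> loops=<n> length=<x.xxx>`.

cell (0,3): code 0100 → (0.690,4.000)–(1.000,3.740)
cell (0,4): code 1100 → (0.188,5.000)–(0.690,4.000)
cell (0,5): code 1100 → (0.336,6.000)–(0.188,5.000)
cell (0,6): code 1000 → (1.000,6.767)–(0.336,6.000)
cell (1,3): code 0110 → (1.000,3.740)–(2.000,3.825)
cell (1,6): code 1001 → (2.000,6.900)–(1.000,6.767)
cell (2,3): code 0010 → (2.000,3.825)–(2.216,4.000)
cell (2,4): code 0011 → (2.216,4.000)–(2.886,5.000)
cell (2,5): code 0011 → (2.886,5.000)–(2.904,6.000)
cell (2,6): code 0001 → (2.904,6.000)–(2.000,6.900)
total: 10 segments, chained into 1 closed loop(s), length Σ = 9.318470

segments=10 loops=1 length=9.318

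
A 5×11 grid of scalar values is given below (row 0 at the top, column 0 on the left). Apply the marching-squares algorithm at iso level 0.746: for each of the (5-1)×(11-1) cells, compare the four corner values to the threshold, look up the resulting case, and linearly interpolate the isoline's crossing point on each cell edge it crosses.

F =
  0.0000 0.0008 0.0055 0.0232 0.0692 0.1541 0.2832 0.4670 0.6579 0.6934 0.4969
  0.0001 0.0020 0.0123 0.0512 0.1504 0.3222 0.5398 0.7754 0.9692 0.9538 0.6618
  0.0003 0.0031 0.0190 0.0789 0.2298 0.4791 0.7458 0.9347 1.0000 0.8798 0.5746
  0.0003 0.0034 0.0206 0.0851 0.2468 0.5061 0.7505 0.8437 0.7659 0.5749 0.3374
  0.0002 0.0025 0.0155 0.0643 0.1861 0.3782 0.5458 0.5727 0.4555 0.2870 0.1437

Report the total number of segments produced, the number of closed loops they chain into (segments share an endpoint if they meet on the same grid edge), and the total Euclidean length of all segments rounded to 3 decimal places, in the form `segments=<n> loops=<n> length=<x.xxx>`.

cell (0,6): code 0100 → (0.905,7.000)–(1.000,6.875)
cell (0,7): code 1100 → (0.283,8.000)–(0.905,7.000)
cell (0,8): code 1100 → (0.202,9.000)–(0.283,8.000)
cell (0,9): code 1000 → (1.000,9.712)–(0.202,9.000)
cell (1,6): code 0110 → (1.000,6.875)–(2.000,6.001)
cell (1,9): code 1001 → (2.000,9.438)–(1.000,9.712)
cell (2,5): code 0100 → (2.043,6.000)–(3.000,5.982)
cell (2,6): code 1110 → (2.000,6.001)–(2.043,6.000)
cell (2,8): code 1011 → (3.000,8.104)–(2.439,9.000)
cell (2,9): code 0001 → (2.439,9.000)–(2.000,9.438)
cell (3,5): code 0010 → (3.000,5.982)–(3.022,6.000)
cell (3,6): code 0011 → (3.022,6.000)–(3.361,7.000)
cell (3,7): code 0011 → (3.361,7.000)–(3.064,8.000)
cell (3,8): code 0001 → (3.064,8.000)–(3.000,8.104)
total: 14 segments, chained into 1 closed loop(s), length Σ = 10.699204

segments=14 loops=1 length=10.699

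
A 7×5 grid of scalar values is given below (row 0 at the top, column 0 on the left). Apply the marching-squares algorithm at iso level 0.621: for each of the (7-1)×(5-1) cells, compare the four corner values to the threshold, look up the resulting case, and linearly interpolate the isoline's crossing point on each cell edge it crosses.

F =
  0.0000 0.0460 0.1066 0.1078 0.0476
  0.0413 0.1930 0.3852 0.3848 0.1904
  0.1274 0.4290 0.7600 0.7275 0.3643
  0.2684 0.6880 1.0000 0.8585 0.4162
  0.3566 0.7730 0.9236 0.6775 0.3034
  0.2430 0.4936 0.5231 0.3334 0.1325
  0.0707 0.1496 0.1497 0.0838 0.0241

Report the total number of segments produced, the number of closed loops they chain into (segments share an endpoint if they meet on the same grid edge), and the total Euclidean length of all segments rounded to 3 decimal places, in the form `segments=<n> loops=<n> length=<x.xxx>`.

segments=12 loops=1 length=9.419

cell (1,1): code 0100 → (1.629,2.000)–(2.000,1.580)
cell (1,2): code 1100 → (1.689,3.000)–(1.629,2.000)
cell (1,3): code 1000 → (2.000,3.293)–(1.689,3.000)
cell (2,0): code 0100 → (2.741,1.000)–(3.000,0.840)
cell (2,1): code 1110 → (2.000,1.580)–(2.741,1.000)
cell (2,3): code 1001 → (3.000,3.537)–(2.000,3.293)
cell (3,0): code 0110 → (3.000,0.840)–(4.000,0.635)
cell (3,3): code 1001 → (4.000,3.151)–(3.000,3.537)
cell (4,0): code 0010 → (4.000,0.635)–(4.544,1.000)
cell (4,1): code 0011 → (4.544,1.000)–(4.756,2.000)
cell (4,2): code 0011 → (4.756,2.000)–(4.164,3.000)
cell (4,3): code 0001 → (4.164,3.000)–(4.000,3.151)
total: 12 segments, chained into 1 closed loop(s), length Σ = 9.418778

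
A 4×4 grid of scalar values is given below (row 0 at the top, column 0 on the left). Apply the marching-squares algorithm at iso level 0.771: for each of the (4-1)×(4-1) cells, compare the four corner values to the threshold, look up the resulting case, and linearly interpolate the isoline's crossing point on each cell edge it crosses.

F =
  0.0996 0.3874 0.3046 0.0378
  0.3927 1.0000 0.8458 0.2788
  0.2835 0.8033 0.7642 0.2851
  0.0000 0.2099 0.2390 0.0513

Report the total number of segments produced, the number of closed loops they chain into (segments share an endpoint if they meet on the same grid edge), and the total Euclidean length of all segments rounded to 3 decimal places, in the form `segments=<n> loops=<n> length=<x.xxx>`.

segments=8 loops=1 length=4.827

cell (0,0): code 0100 → (0.626,1.000)–(1.000,0.623)
cell (0,1): code 1100 → (0.862,2.000)–(0.626,1.000)
cell (0,2): code 1000 → (1.000,2.132)–(0.862,2.000)
cell (1,0): code 0110 → (1.000,0.623)–(2.000,0.938)
cell (1,1): code 1011 → (2.000,1.826)–(1.917,2.000)
cell (1,2): code 0001 → (1.917,2.000)–(1.000,2.132)
cell (2,0): code 0010 → (2.000,0.938)–(2.054,1.000)
cell (2,1): code 0001 → (2.054,1.000)–(2.000,1.826)
total: 8 segments, chained into 1 closed loop(s), length Σ = 4.827280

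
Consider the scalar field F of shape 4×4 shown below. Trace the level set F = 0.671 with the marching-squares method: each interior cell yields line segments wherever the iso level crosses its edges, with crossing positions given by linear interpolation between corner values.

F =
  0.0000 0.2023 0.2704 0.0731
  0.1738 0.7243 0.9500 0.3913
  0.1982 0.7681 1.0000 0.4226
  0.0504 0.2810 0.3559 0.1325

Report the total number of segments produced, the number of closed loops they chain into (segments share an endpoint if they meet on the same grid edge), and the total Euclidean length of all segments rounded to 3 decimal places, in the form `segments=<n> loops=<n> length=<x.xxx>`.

segments=8 loops=1 length=5.914

cell (0,0): code 0100 → (0.898,1.000)–(1.000,0.903)
cell (0,1): code 1100 → (0.589,2.000)–(0.898,1.000)
cell (0,2): code 1000 → (1.000,2.499)–(0.589,2.000)
cell (1,0): code 0110 → (1.000,0.903)–(2.000,0.830)
cell (1,2): code 1001 → (2.000,2.570)–(1.000,2.499)
cell (2,0): code 0010 → (2.000,0.830)–(2.199,1.000)
cell (2,1): code 0011 → (2.199,1.000)–(2.511,2.000)
cell (2,2): code 0001 → (2.511,2.000)–(2.000,2.570)
total: 8 segments, chained into 1 closed loop(s), length Σ = 5.913678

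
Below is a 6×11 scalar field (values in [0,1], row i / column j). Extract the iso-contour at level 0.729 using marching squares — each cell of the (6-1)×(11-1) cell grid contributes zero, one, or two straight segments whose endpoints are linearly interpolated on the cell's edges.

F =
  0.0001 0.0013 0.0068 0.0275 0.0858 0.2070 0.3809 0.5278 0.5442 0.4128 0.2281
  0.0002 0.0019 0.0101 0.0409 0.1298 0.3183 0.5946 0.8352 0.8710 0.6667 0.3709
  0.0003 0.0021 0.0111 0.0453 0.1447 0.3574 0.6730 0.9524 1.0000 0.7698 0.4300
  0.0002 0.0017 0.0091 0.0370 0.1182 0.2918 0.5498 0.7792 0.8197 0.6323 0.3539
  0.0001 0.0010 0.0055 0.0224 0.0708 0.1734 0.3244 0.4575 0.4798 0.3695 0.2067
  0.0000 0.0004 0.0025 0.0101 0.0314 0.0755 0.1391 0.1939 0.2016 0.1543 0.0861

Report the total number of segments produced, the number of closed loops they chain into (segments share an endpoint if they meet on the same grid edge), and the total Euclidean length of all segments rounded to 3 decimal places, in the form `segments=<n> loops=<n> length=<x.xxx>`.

cell (0,6): code 0100 → (0.655,7.000)–(1.000,6.559)
cell (0,7): code 1100 → (0.565,8.000)–(0.655,7.000)
cell (0,8): code 1000 → (1.000,8.695)–(0.565,8.000)
cell (1,6): code 0110 → (1.000,6.559)–(2.000,6.200)
cell (1,8): code 1101 → (1.604,9.000)–(1.000,8.695)
cell (1,9): code 1000 → (2.000,9.120)–(1.604,9.000)
cell (2,6): code 0110 → (2.000,6.200)–(3.000,6.781)
cell (2,8): code 1011 → (3.000,8.484)–(2.297,9.000)
cell (2,9): code 0001 → (2.297,9.000)–(2.000,9.120)
cell (3,6): code 0010 → (3.000,6.781)–(3.156,7.000)
cell (3,7): code 0011 → (3.156,7.000)–(3.267,8.000)
cell (3,8): code 0001 → (3.267,8.000)–(3.000,8.484)
total: 12 segments, chained into 1 closed loop(s), length Σ = 8.713126

segments=12 loops=1 length=8.713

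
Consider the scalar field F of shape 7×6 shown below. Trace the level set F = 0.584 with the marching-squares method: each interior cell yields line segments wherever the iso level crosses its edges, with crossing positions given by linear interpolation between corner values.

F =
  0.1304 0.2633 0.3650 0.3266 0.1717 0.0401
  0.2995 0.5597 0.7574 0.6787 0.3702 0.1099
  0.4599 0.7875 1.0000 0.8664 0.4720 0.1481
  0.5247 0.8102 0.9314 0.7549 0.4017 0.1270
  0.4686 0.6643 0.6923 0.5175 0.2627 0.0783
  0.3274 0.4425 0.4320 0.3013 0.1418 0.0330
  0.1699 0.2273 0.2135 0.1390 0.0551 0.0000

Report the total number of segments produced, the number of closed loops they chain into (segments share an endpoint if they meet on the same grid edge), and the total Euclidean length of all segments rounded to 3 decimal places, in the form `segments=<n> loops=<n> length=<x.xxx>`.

segments=14 loops=1 length=11.483

cell (0,1): code 0100 → (0.558,2.000)–(1.000,1.123)
cell (0,2): code 1100 → (0.731,3.000)–(0.558,2.000)
cell (0,3): code 1000 → (1.000,3.307)–(0.731,3.000)
cell (1,0): code 0100 → (1.107,1.000)–(2.000,0.379)
cell (1,1): code 1110 → (1.000,1.123)–(1.107,1.000)
cell (1,3): code 1001 → (2.000,3.716)–(1.000,3.307)
cell (2,0): code 0110 → (2.000,0.379)–(3.000,0.208)
cell (2,3): code 1001 → (3.000,3.484)–(2.000,3.716)
cell (3,0): code 0110 → (3.000,0.208)–(4.000,0.590)
cell (3,2): code 1011 → (4.000,2.620)–(3.720,3.000)
cell (3,3): code 0001 → (3.720,3.000)–(3.000,3.484)
cell (4,0): code 0010 → (4.000,0.590)–(4.362,1.000)
cell (4,1): code 0011 → (4.362,1.000)–(4.416,2.000)
cell (4,2): code 0001 → (4.416,2.000)–(4.000,2.620)
total: 14 segments, chained into 1 closed loop(s), length Σ = 11.482722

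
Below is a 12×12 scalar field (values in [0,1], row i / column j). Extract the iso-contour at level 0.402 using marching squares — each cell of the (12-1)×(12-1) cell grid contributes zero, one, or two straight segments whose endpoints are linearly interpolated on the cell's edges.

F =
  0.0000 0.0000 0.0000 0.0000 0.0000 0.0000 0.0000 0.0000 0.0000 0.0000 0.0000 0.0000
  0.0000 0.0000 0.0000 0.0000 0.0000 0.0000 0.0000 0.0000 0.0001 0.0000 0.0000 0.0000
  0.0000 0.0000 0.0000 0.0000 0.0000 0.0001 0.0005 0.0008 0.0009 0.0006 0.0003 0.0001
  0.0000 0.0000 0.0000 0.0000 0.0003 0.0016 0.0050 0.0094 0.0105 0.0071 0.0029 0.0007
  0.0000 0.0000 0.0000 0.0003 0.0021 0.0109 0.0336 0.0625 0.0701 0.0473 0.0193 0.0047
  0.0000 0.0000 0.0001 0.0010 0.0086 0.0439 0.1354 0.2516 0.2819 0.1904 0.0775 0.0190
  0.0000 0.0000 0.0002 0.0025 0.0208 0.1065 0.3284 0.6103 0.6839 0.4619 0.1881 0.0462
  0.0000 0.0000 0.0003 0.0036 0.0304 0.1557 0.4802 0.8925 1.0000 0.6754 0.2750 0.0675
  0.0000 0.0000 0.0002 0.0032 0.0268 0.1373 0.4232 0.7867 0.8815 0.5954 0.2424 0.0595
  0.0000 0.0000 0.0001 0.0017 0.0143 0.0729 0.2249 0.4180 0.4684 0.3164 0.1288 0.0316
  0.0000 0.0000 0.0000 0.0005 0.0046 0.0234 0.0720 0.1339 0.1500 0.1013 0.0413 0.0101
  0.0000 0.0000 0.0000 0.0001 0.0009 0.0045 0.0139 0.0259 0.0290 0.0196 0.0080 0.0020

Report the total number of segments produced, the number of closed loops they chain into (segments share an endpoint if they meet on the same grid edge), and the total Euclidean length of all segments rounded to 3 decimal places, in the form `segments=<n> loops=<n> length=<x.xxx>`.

segments=16 loops=1 length=12.143

cell (5,6): code 0100 → (5.419,7.000)–(6.000,6.261)
cell (5,7): code 1100 → (5.299,8.000)–(5.419,7.000)
cell (5,8): code 1100 → (5.779,9.000)–(5.299,8.000)
cell (5,9): code 1000 → (6.000,9.219)–(5.779,9.000)
cell (6,5): code 0100 → (6.485,6.000)–(7.000,5.759)
cell (6,6): code 1110 → (6.000,6.261)–(6.485,6.000)
cell (6,9): code 1001 → (7.000,9.683)–(6.000,9.219)
cell (7,5): code 0110 → (7.000,5.759)–(8.000,5.926)
cell (7,9): code 1001 → (8.000,9.548)–(7.000,9.683)
cell (8,5): code 0010 → (8.000,5.926)–(8.107,6.000)
cell (8,6): code 0111 → (8.107,6.000)–(9.000,6.917)
cell (8,8): code 1011 → (9.000,8.437)–(8.693,9.000)
cell (8,9): code 0001 → (8.693,9.000)–(8.000,9.548)
cell (9,6): code 0010 → (9.000,6.917)–(9.056,7.000)
cell (9,7): code 0011 → (9.056,7.000)–(9.209,8.000)
cell (9,8): code 0001 → (9.209,8.000)–(9.000,8.437)
total: 16 segments, chained into 1 closed loop(s), length Σ = 12.142849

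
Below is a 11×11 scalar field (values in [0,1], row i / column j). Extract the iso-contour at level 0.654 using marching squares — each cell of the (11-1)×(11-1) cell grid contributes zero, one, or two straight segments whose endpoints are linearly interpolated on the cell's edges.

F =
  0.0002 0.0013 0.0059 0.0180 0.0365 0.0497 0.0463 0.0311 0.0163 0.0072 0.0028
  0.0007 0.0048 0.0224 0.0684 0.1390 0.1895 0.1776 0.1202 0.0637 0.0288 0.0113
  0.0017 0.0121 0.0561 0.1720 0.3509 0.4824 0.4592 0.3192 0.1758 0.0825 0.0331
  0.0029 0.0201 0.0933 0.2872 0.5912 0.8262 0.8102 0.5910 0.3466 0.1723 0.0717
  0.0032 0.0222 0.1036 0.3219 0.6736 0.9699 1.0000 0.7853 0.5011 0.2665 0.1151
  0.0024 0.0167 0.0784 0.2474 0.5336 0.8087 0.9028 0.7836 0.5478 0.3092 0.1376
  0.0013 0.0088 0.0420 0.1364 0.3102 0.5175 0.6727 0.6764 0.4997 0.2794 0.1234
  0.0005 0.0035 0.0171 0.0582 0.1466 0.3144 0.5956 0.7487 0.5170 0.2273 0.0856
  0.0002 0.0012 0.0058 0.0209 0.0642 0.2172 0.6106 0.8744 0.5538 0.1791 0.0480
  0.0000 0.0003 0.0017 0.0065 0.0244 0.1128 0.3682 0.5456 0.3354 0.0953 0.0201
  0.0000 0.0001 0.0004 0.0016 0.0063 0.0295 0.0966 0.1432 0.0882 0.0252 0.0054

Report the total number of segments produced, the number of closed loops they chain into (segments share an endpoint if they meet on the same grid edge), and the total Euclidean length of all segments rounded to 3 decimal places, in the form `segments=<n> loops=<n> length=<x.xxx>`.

cell (2,4): code 0100 → (2.499,5.000)–(3.000,4.267)
cell (2,5): code 1100 → (2.555,6.000)–(2.499,5.000)
cell (2,6): code 1000 → (3.000,6.713)–(2.555,6.000)
cell (3,3): code 0100 → (3.762,4.000)–(4.000,3.944)
cell (3,4): code 1110 → (3.000,4.267)–(3.762,4.000)
cell (3,6): code 1101 → (3.324,7.000)–(3.000,6.713)
cell (3,7): code 1000 → (4.000,7.462)–(3.324,7.000)
cell (4,3): code 0010 → (4.000,3.944)–(4.140,4.000)
cell (4,4): code 0111 → (4.140,4.000)–(5.000,4.438)
cell (4,7): code 1001 → (5.000,7.550)–(4.000,7.462)
cell (5,4): code 0010 → (5.000,4.438)–(5.531,5.000)
cell (5,5): code 0111 → (5.531,5.000)–(6.000,5.880)
cell (5,7): code 1001 → (6.000,7.127)–(5.000,7.550)
cell (6,5): code 0010 → (6.000,5.880)–(6.243,6.000)
cell (6,6): code 0111 → (6.243,6.000)–(7.000,6.381)
cell (6,7): code 1001 → (7.000,7.409)–(6.000,7.127)
cell (7,6): code 0110 → (7.000,6.381)–(8.000,6.165)
cell (7,7): code 1001 → (8.000,7.687)–(7.000,7.409)
cell (8,6): code 0010 → (8.000,6.165)–(8.670,7.000)
cell (8,7): code 0001 → (8.670,7.000)–(8.000,7.687)
total: 20 segments, chained into 1 closed loop(s), length Σ = 16.259112

segments=20 loops=1 length=16.259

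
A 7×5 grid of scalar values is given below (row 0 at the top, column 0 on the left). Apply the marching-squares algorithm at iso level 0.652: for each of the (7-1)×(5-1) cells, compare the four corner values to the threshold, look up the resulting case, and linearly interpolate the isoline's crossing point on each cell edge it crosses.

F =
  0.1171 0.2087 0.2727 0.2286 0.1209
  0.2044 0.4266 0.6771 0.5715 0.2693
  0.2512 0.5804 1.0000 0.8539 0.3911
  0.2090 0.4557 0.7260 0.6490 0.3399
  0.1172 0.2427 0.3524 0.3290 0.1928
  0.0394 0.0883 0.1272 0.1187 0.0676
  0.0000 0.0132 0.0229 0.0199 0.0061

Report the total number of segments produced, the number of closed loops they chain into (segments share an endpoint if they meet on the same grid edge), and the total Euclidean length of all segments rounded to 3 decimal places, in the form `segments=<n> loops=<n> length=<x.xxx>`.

cell (0,1): code 0100 → (0.938,2.000)–(1.000,1.900)
cell (0,2): code 1000 → (1.000,2.238)–(0.938,2.000)
cell (1,1): code 0110 → (1.000,1.900)–(2.000,1.171)
cell (1,2): code 1101 → (1.285,3.000)–(1.000,2.238)
cell (1,3): code 1000 → (2.000,3.436)–(1.285,3.000)
cell (2,1): code 0110 → (2.000,1.171)–(3.000,1.726)
cell (2,2): code 1011 → (3.000,2.961)–(2.985,3.000)
cell (2,3): code 0001 → (2.985,3.000)–(2.000,3.436)
cell (3,1): code 0010 → (3.000,1.726)–(3.198,2.000)
cell (3,2): code 0001 → (3.198,2.000)–(3.000,2.961)
total: 10 segments, chained into 1 closed loop(s), length Σ = 6.834893

segments=10 loops=1 length=6.835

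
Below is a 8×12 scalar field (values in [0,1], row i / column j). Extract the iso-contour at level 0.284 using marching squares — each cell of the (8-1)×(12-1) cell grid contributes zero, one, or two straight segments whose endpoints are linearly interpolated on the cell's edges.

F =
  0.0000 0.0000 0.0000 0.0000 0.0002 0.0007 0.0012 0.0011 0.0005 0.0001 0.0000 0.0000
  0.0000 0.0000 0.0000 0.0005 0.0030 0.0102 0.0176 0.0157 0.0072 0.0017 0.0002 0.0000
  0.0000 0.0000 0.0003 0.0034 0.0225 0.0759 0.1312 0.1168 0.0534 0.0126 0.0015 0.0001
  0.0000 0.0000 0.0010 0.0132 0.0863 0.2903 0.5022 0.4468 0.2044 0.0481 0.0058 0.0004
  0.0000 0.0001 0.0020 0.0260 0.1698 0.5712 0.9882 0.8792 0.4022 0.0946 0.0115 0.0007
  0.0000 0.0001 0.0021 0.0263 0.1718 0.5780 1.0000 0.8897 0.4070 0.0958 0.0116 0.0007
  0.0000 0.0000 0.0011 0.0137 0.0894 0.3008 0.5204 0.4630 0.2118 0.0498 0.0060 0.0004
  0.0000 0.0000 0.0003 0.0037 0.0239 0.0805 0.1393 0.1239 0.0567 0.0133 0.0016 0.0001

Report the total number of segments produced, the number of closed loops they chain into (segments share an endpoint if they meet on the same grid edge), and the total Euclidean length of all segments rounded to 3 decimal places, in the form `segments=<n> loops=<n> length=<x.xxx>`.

segments=16 loops=1 length=13.009

cell (2,4): code 0100 → (2.971,5.000)–(3.000,4.969)
cell (2,5): code 1100 → (2.412,6.000)–(2.971,5.000)
cell (2,6): code 1100 → (2.507,7.000)–(2.412,6.000)
cell (2,7): code 1000 → (3.000,7.672)–(2.507,7.000)
cell (3,4): code 0110 → (3.000,4.969)–(4.000,4.285)
cell (3,7): code 1101 → (3.402,8.000)–(3.000,7.672)
cell (3,8): code 1000 → (4.000,8.384)–(3.402,8.000)
cell (4,4): code 0110 → (4.000,4.285)–(5.000,4.276)
cell (4,8): code 1001 → (5.000,8.395)–(4.000,8.384)
cell (5,4): code 0110 → (5.000,4.276)–(6.000,4.921)
cell (5,7): code 1011 → (6.000,7.713)–(5.630,8.000)
cell (5,8): code 0001 → (5.630,8.000)–(5.000,8.395)
cell (6,4): code 0010 → (6.000,4.921)–(6.076,5.000)
cell (6,5): code 0011 → (6.076,5.000)–(6.620,6.000)
cell (6,6): code 0011 → (6.620,6.000)–(6.528,7.000)
cell (6,7): code 0001 → (6.528,7.000)–(6.000,7.713)
total: 16 segments, chained into 1 closed loop(s), length Σ = 13.009283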